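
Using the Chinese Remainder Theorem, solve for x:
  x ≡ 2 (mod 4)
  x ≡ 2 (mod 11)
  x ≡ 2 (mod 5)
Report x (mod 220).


Moduli 4, 11, 5 are pairwise coprime; by CRT there is a unique solution modulo M = 4 · 11 · 5 = 220.
Solve pairwise, accumulating the modulus:
  Start with x ≡ 2 (mod 4).
  Combine with x ≡ 2 (mod 11): since gcd(4, 11) = 1, we get a unique residue mod 44.
    Write x = 2 + 4·t and substitute into x ≡ 2 (mod 11): 4·t ≡ 2 − 2 = 0 (mod 11).
    The inverse of 4 mod 11 is 3 (since 4·3 = 12 = 1·11 + 1), so t ≡ 3·0 = 0 ≡ 0 (mod 11).
    Then x = 2 + 4·0 = 2, valid modulo lcm(4, 11) = 44: x ≡ 2 (mod 44).
  Combine with x ≡ 2 (mod 5): since gcd(44, 5) = 1, we get a unique residue mod 220.
    Write x = 2 + 44·t and substitute into x ≡ 2 (mod 5): 44·t ≡ 2 − 2 = 0 (mod 5).
    Reduce coefficients mod 5: 4·t ≡ 0 (mod 5).
    The inverse of 4 mod 5 is 4 (since 4·4 = 16 = 3·5 + 1), so t ≡ 4·0 = 0 ≡ 0 (mod 5).
    Then x = 2 + 44·0 = 2, valid modulo lcm(44, 5) = 220: x ≡ 2 (mod 220).
Verify: 2 mod 4 = 2 ✓, 2 mod 11 = 2 ✓, 2 mod 5 = 2 ✓.

x ≡ 2 (mod 220).


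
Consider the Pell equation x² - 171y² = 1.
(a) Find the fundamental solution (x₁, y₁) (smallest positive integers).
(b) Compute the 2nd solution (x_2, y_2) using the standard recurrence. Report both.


Step 1: Find the fundamental solution (x₁, y₁) of x² - 171y² = 1.
  Expand √171 as a continued fraction. a₀ = ⌊√171⌋ = 13; iterate m_{k+1} = d_k·a_k − m_k, d_{k+1} = (171 − m_{k+1}²)/d_k, a_{k+1} = ⌊(a₀ + m_{k+1})/d_{k+1}⌋ (starting m₀ = 0, d₀ = 1), with convergents p_k = a_k·p_{k-1} + p_{k-2}, q_k = a_k·q_{k-1} + q_{k-2} (p₋₁ = 1, q₋₁ = 0):
  k = 0: a₀ = 13; p₀/q₀ = 13/1; p₀² − 171·q₀² = 169 − 171 = -2.
  k = 1: m = 13, d = 2, a = ⌊(13 + 13)/2⌋ = 13; p/q = (13·13 + 1)/(13·1 + 0) = 170/13; p² − 171·q² = 28900 − 28899 = 1.
  The first convergent with p² − 171·q² = 1 gives the fundamental solution (x₁, y₁) = (170, 13).
Step 2: Apply the recurrence (x_{n+1}, y_{n+1}) = (x₁x_n + 171y₁y_n, x₁y_n + y₁x_n) repeatedly.
  From (x_1, y_1) = (170, 13): x_2 = 170·170 + 171·13·13 = 57799; y_2 = 170·13 + 13·170 = 4420.
Step 3: Verify x_2² - 171·y_2² = 3340724401 - 3340724400 = 1 (should be 1). ✓

(x_1, y_1) = (170, 13); (x_2, y_2) = (57799, 4420).


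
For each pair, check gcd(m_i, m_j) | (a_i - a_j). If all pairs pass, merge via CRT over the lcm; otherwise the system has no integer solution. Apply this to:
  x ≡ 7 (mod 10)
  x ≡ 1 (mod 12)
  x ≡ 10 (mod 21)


Moduli 10, 12, 21 are not pairwise coprime, so CRT works modulo lcm(m_i) when all pairwise compatibility conditions hold.
Pairwise compatibility: gcd(m_i, m_j) must divide a_i - a_j for every pair.
Merge one congruence at a time:
  Start: x ≡ 7 (mod 10).
  Combine with x ≡ 1 (mod 12): gcd(10, 12) = 2; 1 - 7 = -6, which IS divisible by 2, so compatible.
    Write x = 7 + 10·t and substitute into x ≡ 1 (mod 12): 10·t ≡ 1 − 7 = -6 (mod 12).
    Divide the congruence (and modulus) by g = 2: 5·t ≡ -3 (mod 6).
    Reduce coefficients mod 6: 5·t ≡ 3 (mod 6).
    The inverse of 5 mod 6 is 5 (since 5·5 = 25 = 4·6 + 1), so t ≡ 5·3 = 15 ≡ 3 (mod 6).
    Then x = 7 + 10·3 = 37, valid modulo lcm(10, 12) = 60: x ≡ 37 (mod 60).
  Combine with x ≡ 10 (mod 21): gcd(60, 21) = 3; 10 - 37 = -27, which IS divisible by 3, so compatible.
    Write x = 37 + 60·t and substitute into x ≡ 10 (mod 21): 60·t ≡ 10 − 37 = -27 (mod 21).
    Divide the congruence (and modulus) by g = 3: 20·t ≡ -9 (mod 7).
    Reduce coefficients mod 7: 6·t ≡ 5 (mod 7).
    The inverse of 6 mod 7 is 6 (since 6·6 = 36 = 5·7 + 1), so t ≡ 6·5 = 30 ≡ 2 (mod 7).
    Then x = 37 + 60·2 = 157, valid modulo lcm(60, 21) = 420: x ≡ 157 (mod 420).
Verify: 157 mod 10 = 7, 157 mod 12 = 1, 157 mod 21 = 10.

x ≡ 157 (mod 420).


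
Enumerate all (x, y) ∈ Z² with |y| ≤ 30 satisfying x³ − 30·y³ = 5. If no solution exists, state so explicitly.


The equation is x³ - 30y³ = 5. For fixed y, x³ = 30·y³ + 5, so a solution requires the RHS to be a perfect cube.
Strategy: iterate y from -30 to 30, compute RHS = 30·y³ + 5, and check whether it is a (positive or negative) perfect cube.
Check small values of y:
  y = 0: RHS = 5 is not a perfect cube.
  y = 1: RHS = 35 is not a perfect cube.
  y = -1: RHS = -25 is not a perfect cube.
  y = 2: RHS = 245 is not a perfect cube.
  y = -2: RHS = -235 is not a perfect cube.
  y = 3: RHS = 815 is not a perfect cube.
  y = -3: RHS = -805 is not a perfect cube.
Continuing the search up to |y| = 30 finds no solutions either.
No (x, y) in the scanned range satisfies the equation.

No integer solutions with |y| ≤ 30.


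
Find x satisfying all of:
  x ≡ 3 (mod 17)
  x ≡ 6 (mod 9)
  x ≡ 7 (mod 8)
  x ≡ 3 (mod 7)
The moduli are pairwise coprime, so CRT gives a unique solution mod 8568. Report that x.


Product of moduli M = 17 · 9 · 8 · 7 = 8568.
Merge one congruence at a time:
  Start: x ≡ 3 (mod 17).
  Combine with x ≡ 6 (mod 9); new modulus lcm = 153.
    Write x = 3 + 17·t and substitute into x ≡ 6 (mod 9): 17·t ≡ 6 − 3 = 3 (mod 9).
    Reduce coefficients mod 9: 8·t ≡ 3 (mod 9).
    The inverse of 8 mod 9 is 8 (since 8·8 = 64 = 7·9 + 1), so t ≡ 8·3 = 24 ≡ 6 (mod 9).
    Then x = 3 + 17·6 = 105, valid modulo lcm(17, 9) = 153: x ≡ 105 (mod 153).
  Combine with x ≡ 7 (mod 8); new modulus lcm = 1224.
    Write x = 105 + 153·t and substitute into x ≡ 7 (mod 8): 153·t ≡ 7 − 105 = -98 (mod 8).
    Reduce coefficients mod 8: 1·t ≡ 6 (mod 8).
    So t ≡ 6 (mod 8).
    Then x = 105 + 153·6 = 1023, valid modulo lcm(153, 8) = 1224: x ≡ 1023 (mod 1224).
  Combine with x ≡ 3 (mod 7); new modulus lcm = 8568.
    Write x = 1023 + 1224·t and substitute into x ≡ 3 (mod 7): 1224·t ≡ 3 − 1023 = -1020 (mod 7).
    Reduce coefficients mod 7: 6·t ≡ 2 (mod 7).
    The inverse of 6 mod 7 is 6 (since 6·6 = 36 = 5·7 + 1), so t ≡ 6·2 = 12 ≡ 5 (mod 7).
    Then x = 1023 + 1224·5 = 7143, valid modulo lcm(1224, 7) = 8568: x ≡ 7143 (mod 8568).
Verify against each original: 7143 mod 17 = 3, 7143 mod 9 = 6, 7143 mod 8 = 7, 7143 mod 7 = 3.

x ≡ 7143 (mod 8568).


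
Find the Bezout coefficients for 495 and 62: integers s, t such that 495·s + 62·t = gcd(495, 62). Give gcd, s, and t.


Euclidean algorithm on (495, 62) — divide until remainder is 0:
  495 = 7 · 62 + 61
  62 = 1 · 61 + 1
  61 = 61 · 1 + 0
gcd(495, 62) = 1.
Track Bezout coefficients alongside the remainders: start with r₀ = 495 = a·1 + b·0 (s = 1, t = 0) and r₁ = 62 = a·0 + b·1 (s = 0, t = 1); each new remainder r_{k+1} = r_{k-1} − q_k·r_k inherits s_{k+1} = s_{k-1} − q_k·s_k, t_{k+1} = t_{k-1} − q_k·t_k, so r_k = a·s_k + b·t_k at every step:
  q = 7: r = 61, s = 1 − 7·0 = 1, t = 0 − 7·1 = -7  (check: 495·1 + 62·(-7) = 61)
  q = 1: r = 1, s = 0 − 1·1 = -1, t = 1 − 1·(-7) = 8  (check: 495·(-1) + 62·8 = 1)
The row with r = 1 (the gcd) gives the Bezout coefficients s = -1, t = 8.
Result: 495 · (-1) + 62 · (8) = 1.

gcd(495, 62) = 1; s = -1, t = 8 (check: 495·(-1) + 62·8 = 1).


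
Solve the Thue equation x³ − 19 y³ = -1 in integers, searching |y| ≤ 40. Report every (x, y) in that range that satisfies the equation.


The equation is x³ - 19y³ = -1. For fixed y, x³ = 19·y³ − 1, so a solution requires the RHS to be a perfect cube.
Strategy: iterate y from -40 to 40, compute RHS = 19·y³ − 1, and check whether it is a (positive or negative) perfect cube.
Check small values of y:
  y = 0: RHS = -1 = (-1)³ ⇒ x = -1 works.
  y = 1: RHS = 18 is not a perfect cube.
  y = -1: RHS = -20 is not a perfect cube.
  y = 2: RHS = 151 is not a perfect cube.
  y = -2: RHS = -153 is not a perfect cube.
  y = 3: RHS = 512 = (8)³ ⇒ x = 8 works.
  y = -3: RHS = -514 is not a perfect cube.
Continuing the search up to |y| = 40 finds no further solutions beyond those listed.
Collected solutions: (-1, 0), (8, 3).

Solutions (with |y| ≤ 40): (-1, 0), (8, 3).


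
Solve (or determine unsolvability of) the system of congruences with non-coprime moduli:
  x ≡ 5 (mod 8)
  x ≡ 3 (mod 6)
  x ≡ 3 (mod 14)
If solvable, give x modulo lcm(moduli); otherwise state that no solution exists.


Moduli 8, 6, 14 are not pairwise coprime, so CRT works modulo lcm(m_i) when all pairwise compatibility conditions hold.
Pairwise compatibility: gcd(m_i, m_j) must divide a_i - a_j for every pair.
Merge one congruence at a time:
  Start: x ≡ 5 (mod 8).
  Combine with x ≡ 3 (mod 6): gcd(8, 6) = 2; 3 - 5 = -2, which IS divisible by 2, so compatible.
    Write x = 5 + 8·t and substitute into x ≡ 3 (mod 6): 8·t ≡ 3 − 5 = -2 (mod 6).
    Divide the congruence (and modulus) by g = 2: 4·t ≡ -1 (mod 3).
    Reduce coefficients mod 3: 1·t ≡ 2 (mod 3).
    So t ≡ 2 (mod 3).
    Then x = 5 + 8·2 = 21, valid modulo lcm(8, 6) = 24: x ≡ 21 (mod 24).
  Combine with x ≡ 3 (mod 14): gcd(24, 14) = 2; 3 - 21 = -18, which IS divisible by 2, so compatible.
    Write x = 21 + 24·t and substitute into x ≡ 3 (mod 14): 24·t ≡ 3 − 21 = -18 (mod 14).
    Divide the congruence (and modulus) by g = 2: 12·t ≡ -9 (mod 7).
    Reduce coefficients mod 7: 5·t ≡ 5 (mod 7).
    The inverse of 5 mod 7 is 3 (since 5·3 = 15 = 2·7 + 1), so t ≡ 3·5 = 15 ≡ 1 (mod 7).
    Then x = 21 + 24·1 = 45, valid modulo lcm(24, 14) = 168: x ≡ 45 (mod 168).
Verify: 45 mod 8 = 5, 45 mod 6 = 3, 45 mod 14 = 3.

x ≡ 45 (mod 168).


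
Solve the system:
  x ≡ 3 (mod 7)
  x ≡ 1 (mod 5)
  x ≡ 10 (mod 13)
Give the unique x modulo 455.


Moduli 7, 5, 13 are pairwise coprime; by CRT there is a unique solution modulo M = 7 · 5 · 13 = 455.
Solve pairwise, accumulating the modulus:
  Start with x ≡ 3 (mod 7).
  Combine with x ≡ 1 (mod 5): since gcd(7, 5) = 1, we get a unique residue mod 35.
    Write x = 3 + 7·t and substitute into x ≡ 1 (mod 5): 7·t ≡ 1 − 3 = -2 (mod 5).
    Reduce coefficients mod 5: 2·t ≡ 3 (mod 5).
    The inverse of 2 mod 5 is 3 (since 2·3 = 6 = 1·5 + 1), so t ≡ 3·3 = 9 ≡ 4 (mod 5).
    Then x = 3 + 7·4 = 31, valid modulo lcm(7, 5) = 35: x ≡ 31 (mod 35).
  Combine with x ≡ 10 (mod 13): since gcd(35, 13) = 1, we get a unique residue mod 455.
    Write x = 31 + 35·t and substitute into x ≡ 10 (mod 13): 35·t ≡ 10 − 31 = -21 (mod 13).
    Reduce coefficients mod 13: 9·t ≡ 5 (mod 13).
    The inverse of 9 mod 13 is 3 (since 9·3 = 27 = 2·13 + 1), so t ≡ 3·5 = 15 ≡ 2 (mod 13).
    Then x = 31 + 35·2 = 101, valid modulo lcm(35, 13) = 455: x ≡ 101 (mod 455).
Verify: 101 mod 7 = 3 ✓, 101 mod 5 = 1 ✓, 101 mod 13 = 10 ✓.

x ≡ 101 (mod 455).


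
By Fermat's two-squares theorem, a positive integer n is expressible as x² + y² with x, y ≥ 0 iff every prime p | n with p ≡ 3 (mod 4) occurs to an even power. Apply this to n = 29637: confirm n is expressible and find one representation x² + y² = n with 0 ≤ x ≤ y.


Step 1: Factor n = 29637 = 3^2 · 37 · 89.
Step 2: Check the mod-4 condition on each prime factor: 3 ≡ 3 (mod 4), exponent 2 (must be even); 37 ≡ 1 (mod 4), exponent 1; 89 ≡ 1 (mod 4), exponent 1.
All primes ≡ 3 (mod 4) appear to even exponent (or don't appear), so by the two-squares theorem n IS expressible as a sum of two squares.
Step 3: Build a representation. Group n = k² · m with k = 3 and m = 37 · 89 = 3293 (a product of primes ≡ 1 (mod 4)); a representation of m scales to one of n via (k·x)² + (k·y)² = k²(x² + y²). Each prime p ≡ 1 (mod 4) is itself a sum of two squares; find a² by testing p − a² for a perfect square:
  37: 37 − 1² = 36 = 6² ⇒ 37 = 1² + 6².
  89: 89 − 1² = 88, 89 − 2² = 85, 89 − 3² = 80, 89 − 4² = 73, 89 − 5² = 64 = 8² ⇒ 89 = 5² + 8².
  Combine using the Brahmagupta–Fibonacci identity (a² + b²)(c² + d²) = (ac − bd)² + (ad + bc)² = (ac + bd)² + (ad − bc)²:
  37 · 89 = 3293: from (1² + 6²)(5² + 8²), take (1·5 − 6·8, 1·8 + 6·5) = (5 − 48, 8 + 30) = (-43, 38); dropping signs (only squares matter) gives (43, 38); check 43² + 38² = 1849 + 1444 = 3293 ✓.
  Scale by k = 3: (3·43, 3·38) = (129, 114).
Step 4: Order so x ≤ y and verify: 114² + 129² = 12996 + 16641 = 29637 = n. ✓

n = 29637 = 114² + 129² (one valid representation with x ≤ y).


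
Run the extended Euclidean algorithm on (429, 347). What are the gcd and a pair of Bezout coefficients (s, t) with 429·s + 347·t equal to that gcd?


Euclidean algorithm on (429, 347) — divide until remainder is 0:
  429 = 1 · 347 + 82
  347 = 4 · 82 + 19
  82 = 4 · 19 + 6
  19 = 3 · 6 + 1
  6 = 6 · 1 + 0
gcd(429, 347) = 1.
Track Bezout coefficients alongside the remainders: start with r₀ = 429 = a·1 + b·0 (s = 1, t = 0) and r₁ = 347 = a·0 + b·1 (s = 0, t = 1); each new remainder r_{k+1} = r_{k-1} − q_k·r_k inherits s_{k+1} = s_{k-1} − q_k·s_k, t_{k+1} = t_{k-1} − q_k·t_k, so r_k = a·s_k + b·t_k at every step:
  q = 1: r = 82, s = 1 − 1·0 = 1, t = 0 − 1·1 = -1  (check: 429·1 + 347·(-1) = 82)
  q = 4: r = 19, s = 0 − 4·1 = -4, t = 1 − 4·(-1) = 5  (check: 429·(-4) + 347·5 = 19)
  q = 4: r = 6, s = 1 − 4·(-4) = 17, t = -1 − 4·5 = -21  (check: 429·17 + 347·(-21) = 6)
  q = 3: r = 1, s = -4 − 3·17 = -55, t = 5 − 3·(-21) = 68  (check: 429·(-55) + 347·68 = 1)
The row with r = 1 (the gcd) gives the Bezout coefficients s = -55, t = 68.
Result: 429 · (-55) + 347 · (68) = 1.

gcd(429, 347) = 1; s = -55, t = 68 (check: 429·(-55) + 347·68 = 1).


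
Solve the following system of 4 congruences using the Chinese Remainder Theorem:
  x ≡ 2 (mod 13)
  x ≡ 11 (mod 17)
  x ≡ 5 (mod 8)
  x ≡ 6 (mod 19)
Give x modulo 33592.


Product of moduli M = 13 · 17 · 8 · 19 = 33592.
Merge one congruence at a time:
  Start: x ≡ 2 (mod 13).
  Combine with x ≡ 11 (mod 17); new modulus lcm = 221.
    Write x = 2 + 13·t and substitute into x ≡ 11 (mod 17): 13·t ≡ 11 − 2 = 9 (mod 17).
    The inverse of 13 mod 17 is 4 (since 13·4 = 52 = 3·17 + 1), so t ≡ 4·9 = 36 ≡ 2 (mod 17).
    Then x = 2 + 13·2 = 28, valid modulo lcm(13, 17) = 221: x ≡ 28 (mod 221).
  Combine with x ≡ 5 (mod 8); new modulus lcm = 1768.
    Write x = 28 + 221·t and substitute into x ≡ 5 (mod 8): 221·t ≡ 5 − 28 = -23 (mod 8).
    Reduce coefficients mod 8: 5·t ≡ 1 (mod 8).
    The inverse of 5 mod 8 is 5 (since 5·5 = 25 = 3·8 + 1), so t ≡ 5·1 = 5 ≡ 5 (mod 8).
    Then x = 28 + 221·5 = 1133, valid modulo lcm(221, 8) = 1768: x ≡ 1133 (mod 1768).
  Combine with x ≡ 6 (mod 19); new modulus lcm = 33592.
    Write x = 1133 + 1768·t and substitute into x ≡ 6 (mod 19): 1768·t ≡ 6 − 1133 = -1127 (mod 19).
    Reduce coefficients mod 19: 1·t ≡ 13 (mod 19).
    So t ≡ 13 (mod 19).
    Then x = 1133 + 1768·13 = 24117, valid modulo lcm(1768, 19) = 33592: x ≡ 24117 (mod 33592).
Verify against each original: 24117 mod 13 = 2, 24117 mod 17 = 11, 24117 mod 8 = 5, 24117 mod 19 = 6.

x ≡ 24117 (mod 33592).


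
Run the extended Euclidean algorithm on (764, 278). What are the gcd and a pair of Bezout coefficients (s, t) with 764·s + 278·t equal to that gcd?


Euclidean algorithm on (764, 278) — divide until remainder is 0:
  764 = 2 · 278 + 208
  278 = 1 · 208 + 70
  208 = 2 · 70 + 68
  70 = 1 · 68 + 2
  68 = 34 · 2 + 0
gcd(764, 278) = 2.
Track Bezout coefficients alongside the remainders: start with r₀ = 764 = a·1 + b·0 (s = 1, t = 0) and r₁ = 278 = a·0 + b·1 (s = 0, t = 1); each new remainder r_{k+1} = r_{k-1} − q_k·r_k inherits s_{k+1} = s_{k-1} − q_k·s_k, t_{k+1} = t_{k-1} − q_k·t_k, so r_k = a·s_k + b·t_k at every step:
  q = 2: r = 208, s = 1 − 2·0 = 1, t = 0 − 2·1 = -2  (check: 764·1 + 278·(-2) = 208)
  q = 1: r = 70, s = 0 − 1·1 = -1, t = 1 − 1·(-2) = 3  (check: 764·(-1) + 278·3 = 70)
  q = 2: r = 68, s = 1 − 2·(-1) = 3, t = -2 − 2·3 = -8  (check: 764·3 + 278·(-8) = 68)
  q = 1: r = 2, s = -1 − 1·3 = -4, t = 3 − 1·(-8) = 11  (check: 764·(-4) + 278·11 = 2)
The row with r = 2 (the gcd) gives the Bezout coefficients s = -4, t = 11.
Result: 764 · (-4) + 278 · (11) = 2.

gcd(764, 278) = 2; s = -4, t = 11 (check: 764·(-4) + 278·11 = 2).


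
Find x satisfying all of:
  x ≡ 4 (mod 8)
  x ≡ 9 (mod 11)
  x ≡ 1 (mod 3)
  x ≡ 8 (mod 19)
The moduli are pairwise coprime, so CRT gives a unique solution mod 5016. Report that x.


Product of moduli M = 8 · 11 · 3 · 19 = 5016.
Merge one congruence at a time:
  Start: x ≡ 4 (mod 8).
  Combine with x ≡ 9 (mod 11); new modulus lcm = 88.
    Write x = 4 + 8·t and substitute into x ≡ 9 (mod 11): 8·t ≡ 9 − 4 = 5 (mod 11).
    The inverse of 8 mod 11 is 7 (since 8·7 = 56 = 5·11 + 1), so t ≡ 7·5 = 35 ≡ 2 (mod 11).
    Then x = 4 + 8·2 = 20, valid modulo lcm(8, 11) = 88: x ≡ 20 (mod 88).
  Combine with x ≡ 1 (mod 3); new modulus lcm = 264.
    Write x = 20 + 88·t and substitute into x ≡ 1 (mod 3): 88·t ≡ 1 − 20 = -19 (mod 3).
    Reduce coefficients mod 3: 1·t ≡ 2 (mod 3).
    So t ≡ 2 (mod 3).
    Then x = 20 + 88·2 = 196, valid modulo lcm(88, 3) = 264: x ≡ 196 (mod 264).
  Combine with x ≡ 8 (mod 19); new modulus lcm = 5016.
    Write x = 196 + 264·t and substitute into x ≡ 8 (mod 19): 264·t ≡ 8 − 196 = -188 (mod 19).
    Reduce coefficients mod 19: 17·t ≡ 2 (mod 19).
    The inverse of 17 mod 19 is 9 (since 17·9 = 153 = 8·19 + 1), so t ≡ 9·2 = 18 ≡ 18 (mod 19).
    Then x = 196 + 264·18 = 4948, valid modulo lcm(264, 19) = 5016: x ≡ 4948 (mod 5016).
Verify against each original: 4948 mod 8 = 4, 4948 mod 11 = 9, 4948 mod 3 = 1, 4948 mod 19 = 8.

x ≡ 4948 (mod 5016).


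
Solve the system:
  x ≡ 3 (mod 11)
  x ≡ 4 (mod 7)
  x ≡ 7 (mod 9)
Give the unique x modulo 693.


Moduli 11, 7, 9 are pairwise coprime; by CRT there is a unique solution modulo M = 11 · 7 · 9 = 693.
Solve pairwise, accumulating the modulus:
  Start with x ≡ 3 (mod 11).
  Combine with x ≡ 4 (mod 7): since gcd(11, 7) = 1, we get a unique residue mod 77.
    Write x = 3 + 11·t and substitute into x ≡ 4 (mod 7): 11·t ≡ 4 − 3 = 1 (mod 7).
    Reduce coefficients mod 7: 4·t ≡ 1 (mod 7).
    The inverse of 4 mod 7 is 2 (since 4·2 = 8 = 1·7 + 1), so t ≡ 2·1 = 2 ≡ 2 (mod 7).
    Then x = 3 + 11·2 = 25, valid modulo lcm(11, 7) = 77: x ≡ 25 (mod 77).
  Combine with x ≡ 7 (mod 9): since gcd(77, 9) = 1, we get a unique residue mod 693.
    Write x = 25 + 77·t and substitute into x ≡ 7 (mod 9): 77·t ≡ 7 − 25 = -18 (mod 9).
    Reduce coefficients mod 9: 5·t ≡ 0 (mod 9).
    The inverse of 5 mod 9 is 2 (since 5·2 = 10 = 1·9 + 1), so t ≡ 2·0 = 0 ≡ 0 (mod 9).
    Then x = 25 + 77·0 = 25, valid modulo lcm(77, 9) = 693: x ≡ 25 (mod 693).
Verify: 25 mod 11 = 3 ✓, 25 mod 7 = 4 ✓, 25 mod 9 = 7 ✓.

x ≡ 25 (mod 693).


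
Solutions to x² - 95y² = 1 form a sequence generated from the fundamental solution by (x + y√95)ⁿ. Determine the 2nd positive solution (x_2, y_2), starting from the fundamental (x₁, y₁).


Step 1: Find the fundamental solution (x₁, y₁) of x² - 95y² = 1.
  Expand √95 as a continued fraction. a₀ = ⌊√95⌋ = 9; iterate m_{k+1} = d_k·a_k − m_k, d_{k+1} = (95 − m_{k+1}²)/d_k, a_{k+1} = ⌊(a₀ + m_{k+1})/d_{k+1}⌋ (starting m₀ = 0, d₀ = 1), with convergents p_k = a_k·p_{k-1} + p_{k-2}, q_k = a_k·q_{k-1} + q_{k-2} (p₋₁ = 1, q₋₁ = 0):
  k = 0: a₀ = 9; p₀/q₀ = 9/1; p₀² − 95·q₀² = 81 − 95 = -14.
  k = 1: m = 9, d = 14, a = ⌊(9 + 9)/14⌋ = 1; p/q = (1·9 + 1)/(1·1 + 0) = 10/1; p² − 95·q² = 100 − 95 = 5.
  k = 2: m = 5, d = 5, a = ⌊(9 + 5)/5⌋ = 2; p/q = (2·10 + 9)/(2·1 + 1) = 29/3; p² − 95·q² = 841 − 855 = -14.
  k = 3: m = 5, d = 14, a = ⌊(9 + 5)/14⌋ = 1; p/q = (1·29 + 10)/(1·3 + 1) = 39/4; p² − 95·q² = 1521 − 1520 = 1.
  The first convergent with p² − 95·q² = 1 gives the fundamental solution (x₁, y₁) = (39, 4).
Step 2: Apply the recurrence (x_{n+1}, y_{n+1}) = (x₁x_n + 95y₁y_n, x₁y_n + y₁x_n) repeatedly.
  From (x_1, y_1) = (39, 4): x_2 = 39·39 + 95·4·4 = 3041; y_2 = 39·4 + 4·39 = 312.
Step 3: Verify x_2² - 95·y_2² = 9247681 - 9247680 = 1 (should be 1). ✓

(x_1, y_1) = (39, 4); (x_2, y_2) = (3041, 312).


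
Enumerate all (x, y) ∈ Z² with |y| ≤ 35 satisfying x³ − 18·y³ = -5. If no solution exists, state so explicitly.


The equation is x³ - 18y³ = -5. For fixed y, x³ = 18·y³ − 5, so a solution requires the RHS to be a perfect cube.
Strategy: iterate y from -35 to 35, compute RHS = 18·y³ − 5, and check whether it is a (positive or negative) perfect cube.
Check small values of y:
  y = 0: RHS = -5 is not a perfect cube.
  y = 1: RHS = 13 is not a perfect cube.
  y = -1: RHS = -23 is not a perfect cube.
  y = 2: RHS = 139 is not a perfect cube.
  y = -2: RHS = -149 is not a perfect cube.
  y = 3: RHS = 481 is not a perfect cube.
  y = -3: RHS = -491 is not a perfect cube.
Continuing the search up to |y| = 35 finds no solutions either.
No (x, y) in the scanned range satisfies the equation.

No integer solutions with |y| ≤ 35.


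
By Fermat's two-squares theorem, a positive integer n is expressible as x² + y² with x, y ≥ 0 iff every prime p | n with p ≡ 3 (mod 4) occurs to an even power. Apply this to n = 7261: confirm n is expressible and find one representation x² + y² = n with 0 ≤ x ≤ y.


Step 1: Factor n = 7261 = 53 · 137.
Step 2: Check the mod-4 condition on each prime factor: 53 ≡ 1 (mod 4), exponent 1; 137 ≡ 1 (mod 4), exponent 1.
All primes ≡ 3 (mod 4) appear to even exponent (or don't appear), so by the two-squares theorem n IS expressible as a sum of two squares.
Step 3: Build a representation. Here n = 53 · 137 is a product of primes ≡ 1 (mod 4). Each prime p ≡ 1 (mod 4) is itself a sum of two squares; find a² by testing p − a² for a perfect square:
  53: 53 − 1² = 52, 53 − 2² = 49 = 7² ⇒ 53 = 2² + 7².
  137: 137 − 1² = 136, 137 − 2² = 133, 137 − 3² = 128, 137 − 4² = 121 = 11² ⇒ 137 = 4² + 11².
  Combine using the Brahmagupta–Fibonacci identity (a² + b²)(c² + d²) = (ac − bd)² + (ad + bc)² = (ac + bd)² + (ad − bc)²:
  53 · 137 = 7261: from (2² + 7²)(4² + 11²), take (2·4 − 7·11, 2·11 + 7·4) = (8 − 77, 22 + 28) = (-69, 50); dropping signs (only squares matter) gives (69, 50); check 69² + 50² = 4761 + 2500 = 7261 ✓.
Step 4: Order so x ≤ y and verify: 50² + 69² = 2500 + 4761 = 7261 = n. ✓

n = 7261 = 50² + 69² (one valid representation with x ≤ y).


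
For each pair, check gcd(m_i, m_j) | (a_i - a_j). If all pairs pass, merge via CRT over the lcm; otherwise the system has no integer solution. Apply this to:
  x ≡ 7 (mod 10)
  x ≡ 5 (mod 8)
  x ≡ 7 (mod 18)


Moduli 10, 8, 18 are not pairwise coprime, so CRT works modulo lcm(m_i) when all pairwise compatibility conditions hold.
Pairwise compatibility: gcd(m_i, m_j) must divide a_i - a_j for every pair.
Merge one congruence at a time:
  Start: x ≡ 7 (mod 10).
  Combine with x ≡ 5 (mod 8): gcd(10, 8) = 2; 5 - 7 = -2, which IS divisible by 2, so compatible.
    Write x = 7 + 10·t and substitute into x ≡ 5 (mod 8): 10·t ≡ 5 − 7 = -2 (mod 8).
    Divide the congruence (and modulus) by g = 2: 5·t ≡ -1 (mod 4).
    Reduce coefficients mod 4: 1·t ≡ 3 (mod 4).
    So t ≡ 3 (mod 4).
    Then x = 7 + 10·3 = 37, valid modulo lcm(10, 8) = 40: x ≡ 37 (mod 40).
  Combine with x ≡ 7 (mod 18): gcd(40, 18) = 2; 7 - 37 = -30, which IS divisible by 2, so compatible.
    Write x = 37 + 40·t and substitute into x ≡ 7 (mod 18): 40·t ≡ 7 − 37 = -30 (mod 18).
    Divide the congruence (and modulus) by g = 2: 20·t ≡ -15 (mod 9).
    Reduce coefficients mod 9: 2·t ≡ 3 (mod 9).
    The inverse of 2 mod 9 is 5 (since 2·5 = 10 = 1·9 + 1), so t ≡ 5·3 = 15 ≡ 6 (mod 9).
    Then x = 37 + 40·6 = 277, valid modulo lcm(40, 18) = 360: x ≡ 277 (mod 360).
Verify: 277 mod 10 = 7, 277 mod 8 = 5, 277 mod 18 = 7.

x ≡ 277 (mod 360).


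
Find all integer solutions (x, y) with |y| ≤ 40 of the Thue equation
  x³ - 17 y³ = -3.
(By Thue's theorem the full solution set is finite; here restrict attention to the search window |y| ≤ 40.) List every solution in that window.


The equation is x³ - 17y³ = -3. For fixed y, x³ = 17·y³ − 3, so a solution requires the RHS to be a perfect cube.
Strategy: iterate y from -40 to 40, compute RHS = 17·y³ − 3, and check whether it is a (positive or negative) perfect cube.
Check small values of y:
  y = 0: RHS = -3 is not a perfect cube.
  y = 1: RHS = 14 is not a perfect cube.
  y = -1: RHS = -20 is not a perfect cube.
  y = 2: RHS = 133 is not a perfect cube.
  y = -2: RHS = -139 is not a perfect cube.
  y = 3: RHS = 456 is not a perfect cube.
  y = -3: RHS = -462 is not a perfect cube.
Continuing the search up to |y| = 40 finds no solutions either.
No (x, y) in the scanned range satisfies the equation.

No integer solutions with |y| ≤ 40.


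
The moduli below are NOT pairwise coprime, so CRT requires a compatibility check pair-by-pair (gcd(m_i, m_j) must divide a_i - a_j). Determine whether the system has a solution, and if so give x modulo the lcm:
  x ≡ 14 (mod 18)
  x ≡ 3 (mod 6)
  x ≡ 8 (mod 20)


Moduli 18, 6, 20 are not pairwise coprime, so CRT works modulo lcm(m_i) when all pairwise compatibility conditions hold.
Pairwise compatibility: gcd(m_i, m_j) must divide a_i - a_j for every pair.
Merge one congruence at a time:
  Start: x ≡ 14 (mod 18).
  Combine with x ≡ 3 (mod 6): gcd(18, 6) = 6, and 3 - 14 = -11 is NOT divisible by 6.
    ⇒ system is inconsistent (no integer solution).

No solution (the system is inconsistent).


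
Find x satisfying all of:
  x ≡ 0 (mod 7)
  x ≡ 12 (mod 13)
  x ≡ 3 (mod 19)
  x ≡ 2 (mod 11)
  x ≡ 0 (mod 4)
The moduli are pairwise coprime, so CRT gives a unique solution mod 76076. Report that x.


Product of moduli M = 7 · 13 · 19 · 11 · 4 = 76076.
Merge one congruence at a time:
  Start: x ≡ 0 (mod 7).
  Combine with x ≡ 12 (mod 13); new modulus lcm = 91.
    Write x = 0 + 7·t and substitute into x ≡ 12 (mod 13): 7·t ≡ 12 − 0 = 12 (mod 13).
    The inverse of 7 mod 13 is 2 (since 7·2 = 14 = 1·13 + 1), so t ≡ 2·12 = 24 ≡ 11 (mod 13).
    Then x = 0 + 7·11 = 77, valid modulo lcm(7, 13) = 91: x ≡ 77 (mod 91).
  Combine with x ≡ 3 (mod 19); new modulus lcm = 1729.
    Write x = 77 + 91·t and substitute into x ≡ 3 (mod 19): 91·t ≡ 3 − 77 = -74 (mod 19).
    Reduce coefficients mod 19: 15·t ≡ 2 (mod 19).
    The inverse of 15 mod 19 is 14 (since 15·14 = 210 = 11·19 + 1), so t ≡ 14·2 = 28 ≡ 9 (mod 19).
    Then x = 77 + 91·9 = 896, valid modulo lcm(91, 19) = 1729: x ≡ 896 (mod 1729).
  Combine with x ≡ 2 (mod 11); new modulus lcm = 19019.
    Write x = 896 + 1729·t and substitute into x ≡ 2 (mod 11): 1729·t ≡ 2 − 896 = -894 (mod 11).
    Reduce coefficients mod 11: 2·t ≡ 8 (mod 11).
    The inverse of 2 mod 11 is 6 (since 2·6 = 12 = 1·11 + 1), so t ≡ 6·8 = 48 ≡ 4 (mod 11).
    Then x = 896 + 1729·4 = 7812, valid modulo lcm(1729, 11) = 19019: x ≡ 7812 (mod 19019).
  Combine with x ≡ 0 (mod 4); new modulus lcm = 76076.
    Write x = 7812 + 19019·t and substitute into x ≡ 0 (mod 4): 19019·t ≡ 0 − 7812 = -7812 (mod 4).
    Reduce coefficients mod 4: 3·t ≡ 0 (mod 4).
    The inverse of 3 mod 4 is 3 (since 3·3 = 9 = 2·4 + 1), so t ≡ 3·0 = 0 ≡ 0 (mod 4).
    Then x = 7812 + 19019·0 = 7812, valid modulo lcm(19019, 4) = 76076: x ≡ 7812 (mod 76076).
Verify against each original: 7812 mod 7 = 0, 7812 mod 13 = 12, 7812 mod 19 = 3, 7812 mod 11 = 2, 7812 mod 4 = 0.

x ≡ 7812 (mod 76076).


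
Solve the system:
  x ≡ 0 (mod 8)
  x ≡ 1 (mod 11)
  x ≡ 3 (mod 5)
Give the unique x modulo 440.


Moduli 8, 11, 5 are pairwise coprime; by CRT there is a unique solution modulo M = 8 · 11 · 5 = 440.
Solve pairwise, accumulating the modulus:
  Start with x ≡ 0 (mod 8).
  Combine with x ≡ 1 (mod 11): since gcd(8, 11) = 1, we get a unique residue mod 88.
    Write x = 0 + 8·t and substitute into x ≡ 1 (mod 11): 8·t ≡ 1 − 0 = 1 (mod 11).
    The inverse of 8 mod 11 is 7 (since 8·7 = 56 = 5·11 + 1), so t ≡ 7·1 = 7 ≡ 7 (mod 11).
    Then x = 0 + 8·7 = 56, valid modulo lcm(8, 11) = 88: x ≡ 56 (mod 88).
  Combine with x ≡ 3 (mod 5): since gcd(88, 5) = 1, we get a unique residue mod 440.
    Write x = 56 + 88·t and substitute into x ≡ 3 (mod 5): 88·t ≡ 3 − 56 = -53 (mod 5).
    Reduce coefficients mod 5: 3·t ≡ 2 (mod 5).
    The inverse of 3 mod 5 is 2 (since 3·2 = 6 = 1·5 + 1), so t ≡ 2·2 = 4 ≡ 4 (mod 5).
    Then x = 56 + 88·4 = 408, valid modulo lcm(88, 5) = 440: x ≡ 408 (mod 440).
Verify: 408 mod 8 = 0 ✓, 408 mod 11 = 1 ✓, 408 mod 5 = 3 ✓.

x ≡ 408 (mod 440).


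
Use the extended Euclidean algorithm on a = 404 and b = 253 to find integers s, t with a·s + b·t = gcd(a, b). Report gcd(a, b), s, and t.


Euclidean algorithm on (404, 253) — divide until remainder is 0:
  404 = 1 · 253 + 151
  253 = 1 · 151 + 102
  151 = 1 · 102 + 49
  102 = 2 · 49 + 4
  49 = 12 · 4 + 1
  4 = 4 · 1 + 0
gcd(404, 253) = 1.
Track Bezout coefficients alongside the remainders: start with r₀ = 404 = a·1 + b·0 (s = 1, t = 0) and r₁ = 253 = a·0 + b·1 (s = 0, t = 1); each new remainder r_{k+1} = r_{k-1} − q_k·r_k inherits s_{k+1} = s_{k-1} − q_k·s_k, t_{k+1} = t_{k-1} − q_k·t_k, so r_k = a·s_k + b·t_k at every step:
  q = 1: r = 151, s = 1 − 1·0 = 1, t = 0 − 1·1 = -1  (check: 404·1 + 253·(-1) = 151)
  q = 1: r = 102, s = 0 − 1·1 = -1, t = 1 − 1·(-1) = 2  (check: 404·(-1) + 253·2 = 102)
  q = 1: r = 49, s = 1 − 1·(-1) = 2, t = -1 − 1·2 = -3  (check: 404·2 + 253·(-3) = 49)
  q = 2: r = 4, s = -1 − 2·2 = -5, t = 2 − 2·(-3) = 8  (check: 404·(-5) + 253·8 = 4)
  q = 12: r = 1, s = 2 − 12·(-5) = 62, t = -3 − 12·8 = -99  (check: 404·62 + 253·(-99) = 1)
The row with r = 1 (the gcd) gives the Bezout coefficients s = 62, t = -99.
Result: 404 · (62) + 253 · (-99) = 1.

gcd(404, 253) = 1; s = 62, t = -99 (check: 404·62 + 253·(-99) = 1).


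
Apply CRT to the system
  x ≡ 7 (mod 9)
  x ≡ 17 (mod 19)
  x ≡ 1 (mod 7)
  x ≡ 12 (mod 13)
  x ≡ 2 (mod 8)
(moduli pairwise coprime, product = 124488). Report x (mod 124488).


Product of moduli M = 9 · 19 · 7 · 13 · 8 = 124488.
Merge one congruence at a time:
  Start: x ≡ 7 (mod 9).
  Combine with x ≡ 17 (mod 19); new modulus lcm = 171.
    Write x = 7 + 9·t and substitute into x ≡ 17 (mod 19): 9·t ≡ 17 − 7 = 10 (mod 19).
    The inverse of 9 mod 19 is 17 (since 9·17 = 153 = 8·19 + 1), so t ≡ 17·10 = 170 ≡ 18 (mod 19).
    Then x = 7 + 9·18 = 169, valid modulo lcm(9, 19) = 171: x ≡ 169 (mod 171).
  Combine with x ≡ 1 (mod 7); new modulus lcm = 1197.
    Write x = 169 + 171·t and substitute into x ≡ 1 (mod 7): 171·t ≡ 1 − 169 = -168 (mod 7).
    Reduce coefficients mod 7: 3·t ≡ 0 (mod 7).
    The inverse of 3 mod 7 is 5 (since 3·5 = 15 = 2·7 + 1), so t ≡ 5·0 = 0 ≡ 0 (mod 7).
    Then x = 169 + 171·0 = 169, valid modulo lcm(171, 7) = 1197: x ≡ 169 (mod 1197).
  Combine with x ≡ 12 (mod 13); new modulus lcm = 15561.
    Write x = 169 + 1197·t and substitute into x ≡ 12 (mod 13): 1197·t ≡ 12 − 169 = -157 (mod 13).
    Reduce coefficients mod 13: 1·t ≡ 12 (mod 13).
    So t ≡ 12 (mod 13).
    Then x = 169 + 1197·12 = 14533, valid modulo lcm(1197, 13) = 15561: x ≡ 14533 (mod 15561).
  Combine with x ≡ 2 (mod 8); new modulus lcm = 124488.
    Write x = 14533 + 15561·t and substitute into x ≡ 2 (mod 8): 15561·t ≡ 2 − 14533 = -14531 (mod 8).
    Reduce coefficients mod 8: 1·t ≡ 5 (mod 8).
    So t ≡ 5 (mod 8).
    Then x = 14533 + 15561·5 = 92338, valid modulo lcm(15561, 8) = 124488: x ≡ 92338 (mod 124488).
Verify against each original: 92338 mod 9 = 7, 92338 mod 19 = 17, 92338 mod 7 = 1, 92338 mod 13 = 12, 92338 mod 8 = 2.

x ≡ 92338 (mod 124488).


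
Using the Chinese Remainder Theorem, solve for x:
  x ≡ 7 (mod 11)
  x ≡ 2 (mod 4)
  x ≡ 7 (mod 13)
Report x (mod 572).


Moduli 11, 4, 13 are pairwise coprime; by CRT there is a unique solution modulo M = 11 · 4 · 13 = 572.
Solve pairwise, accumulating the modulus:
  Start with x ≡ 7 (mod 11).
  Combine with x ≡ 2 (mod 4): since gcd(11, 4) = 1, we get a unique residue mod 44.
    Write x = 7 + 11·t and substitute into x ≡ 2 (mod 4): 11·t ≡ 2 − 7 = -5 (mod 4).
    Reduce coefficients mod 4: 3·t ≡ 3 (mod 4).
    The inverse of 3 mod 4 is 3 (since 3·3 = 9 = 2·4 + 1), so t ≡ 3·3 = 9 ≡ 1 (mod 4).
    Then x = 7 + 11·1 = 18, valid modulo lcm(11, 4) = 44: x ≡ 18 (mod 44).
  Combine with x ≡ 7 (mod 13): since gcd(44, 13) = 1, we get a unique residue mod 572.
    Write x = 18 + 44·t and substitute into x ≡ 7 (mod 13): 44·t ≡ 7 − 18 = -11 (mod 13).
    Reduce coefficients mod 13: 5·t ≡ 2 (mod 13).
    The inverse of 5 mod 13 is 8 (since 5·8 = 40 = 3·13 + 1), so t ≡ 8·2 = 16 ≡ 3 (mod 13).
    Then x = 18 + 44·3 = 150, valid modulo lcm(44, 13) = 572: x ≡ 150 (mod 572).
Verify: 150 mod 11 = 7 ✓, 150 mod 4 = 2 ✓, 150 mod 13 = 7 ✓.

x ≡ 150 (mod 572).


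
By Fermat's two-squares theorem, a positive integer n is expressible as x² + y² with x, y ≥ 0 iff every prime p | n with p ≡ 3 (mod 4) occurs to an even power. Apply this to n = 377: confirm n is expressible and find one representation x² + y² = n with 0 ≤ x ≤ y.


Step 1: Factor n = 377 = 13 · 29.
Step 2: Check the mod-4 condition on each prime factor: 13 ≡ 1 (mod 4), exponent 1; 29 ≡ 1 (mod 4), exponent 1.
All primes ≡ 3 (mod 4) appear to even exponent (or don't appear), so by the two-squares theorem n IS expressible as a sum of two squares.
Step 3: Build a representation. Here n = 13 · 29 is a product of primes ≡ 1 (mod 4). Each prime p ≡ 1 (mod 4) is itself a sum of two squares; find a² by testing p − a² for a perfect square:
  13: 13 − 1² = 12, 13 − 2² = 9 = 3² ⇒ 13 = 2² + 3².
  29: 29 − 1² = 28, 29 − 2² = 25 = 5² ⇒ 29 = 2² + 5².
  Combine using the Brahmagupta–Fibonacci identity (a² + b²)(c² + d²) = (ac − bd)² + (ad + bc)² = (ac + bd)² + (ad − bc)²:
  13 · 29 = 377: from (2² + 3²)(2² + 5²), take (2·2 − 3·5, 2·5 + 3·2) = (4 − 15, 10 + 6) = (-11, 16); dropping signs (only squares matter) gives (11, 16); check 11² + 16² = 121 + 256 = 377 ✓.
Step 4: Order so x ≤ y and verify: 11² + 16² = 121 + 256 = 377 = n. ✓

n = 377 = 11² + 16² (one valid representation with x ≤ y).


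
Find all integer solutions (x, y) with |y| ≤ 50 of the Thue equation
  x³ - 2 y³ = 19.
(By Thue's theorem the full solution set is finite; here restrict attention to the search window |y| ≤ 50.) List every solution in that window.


The equation is x³ - 2y³ = 19. For fixed y, x³ = 2·y³ + 19, so a solution requires the RHS to be a perfect cube.
Strategy: iterate y from -50 to 50, compute RHS = 2·y³ + 19, and check whether it is a (positive or negative) perfect cube.
Check small values of y:
  y = 0: RHS = 19 is not a perfect cube.
  y = 1: RHS = 21 is not a perfect cube.
  y = -1: RHS = 17 is not a perfect cube.
  y = 2: RHS = 35 is not a perfect cube.
  y = -2: RHS = 3 is not a perfect cube.
  y = 3: RHS = 73 is not a perfect cube.
  y = -3: RHS = -35 is not a perfect cube.
Continuing the search up to |y| = 50 finds no solutions either.
No (x, y) in the scanned range satisfies the equation.

No integer solutions with |y| ≤ 50.


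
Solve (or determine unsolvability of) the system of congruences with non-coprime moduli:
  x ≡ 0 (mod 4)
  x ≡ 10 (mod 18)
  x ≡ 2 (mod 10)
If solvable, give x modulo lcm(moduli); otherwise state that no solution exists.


Moduli 4, 18, 10 are not pairwise coprime, so CRT works modulo lcm(m_i) when all pairwise compatibility conditions hold.
Pairwise compatibility: gcd(m_i, m_j) must divide a_i - a_j for every pair.
Merge one congruence at a time:
  Start: x ≡ 0 (mod 4).
  Combine with x ≡ 10 (mod 18): gcd(4, 18) = 2; 10 - 0 = 10, which IS divisible by 2, so compatible.
    Write x = 0 + 4·t and substitute into x ≡ 10 (mod 18): 4·t ≡ 10 − 0 = 10 (mod 18).
    Divide the congruence (and modulus) by g = 2: 2·t ≡ 5 (mod 9).
    The inverse of 2 mod 9 is 5 (since 2·5 = 10 = 1·9 + 1), so t ≡ 5·5 = 25 ≡ 7 (mod 9).
    Then x = 0 + 4·7 = 28, valid modulo lcm(4, 18) = 36: x ≡ 28 (mod 36).
  Combine with x ≡ 2 (mod 10): gcd(36, 10) = 2; 2 - 28 = -26, which IS divisible by 2, so compatible.
    Write x = 28 + 36·t and substitute into x ≡ 2 (mod 10): 36·t ≡ 2 − 28 = -26 (mod 10).
    Divide the congruence (and modulus) by g = 2: 18·t ≡ -13 (mod 5).
    Reduce coefficients mod 5: 3·t ≡ 2 (mod 5).
    The inverse of 3 mod 5 is 2 (since 3·2 = 6 = 1·5 + 1), so t ≡ 2·2 = 4 ≡ 4 (mod 5).
    Then x = 28 + 36·4 = 172, valid modulo lcm(36, 10) = 180: x ≡ 172 (mod 180).
Verify: 172 mod 4 = 0, 172 mod 18 = 10, 172 mod 10 = 2.

x ≡ 172 (mod 180).


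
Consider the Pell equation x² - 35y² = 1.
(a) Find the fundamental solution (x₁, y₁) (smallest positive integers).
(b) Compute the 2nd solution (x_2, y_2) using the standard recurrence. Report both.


Step 1: Find the fundamental solution (x₁, y₁) of x² - 35y² = 1.
  Expand √35 as a continued fraction. a₀ = ⌊√35⌋ = 5; iterate m_{k+1} = d_k·a_k − m_k, d_{k+1} = (35 − m_{k+1}²)/d_k, a_{k+1} = ⌊(a₀ + m_{k+1})/d_{k+1}⌋ (starting m₀ = 0, d₀ = 1), with convergents p_k = a_k·p_{k-1} + p_{k-2}, q_k = a_k·q_{k-1} + q_{k-2} (p₋₁ = 1, q₋₁ = 0):
  k = 0: a₀ = 5; p₀/q₀ = 5/1; p₀² − 35·q₀² = 25 − 35 = -10.
  k = 1: m = 5, d = 10, a = ⌊(5 + 5)/10⌋ = 1; p/q = (1·5 + 1)/(1·1 + 0) = 6/1; p² − 35·q² = 36 − 35 = 1.
  The first convergent with p² − 35·q² = 1 gives the fundamental solution (x₁, y₁) = (6, 1).
Step 2: Apply the recurrence (x_{n+1}, y_{n+1}) = (x₁x_n + 35y₁y_n, x₁y_n + y₁x_n) repeatedly.
  From (x_1, y_1) = (6, 1): x_2 = 6·6 + 35·1·1 = 71; y_2 = 6·1 + 1·6 = 12.
Step 3: Verify x_2² - 35·y_2² = 5041 - 5040 = 1 (should be 1). ✓

(x_1, y_1) = (6, 1); (x_2, y_2) = (71, 12).


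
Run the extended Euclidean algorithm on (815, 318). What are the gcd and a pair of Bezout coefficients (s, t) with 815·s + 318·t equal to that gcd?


Euclidean algorithm on (815, 318) — divide until remainder is 0:
  815 = 2 · 318 + 179
  318 = 1 · 179 + 139
  179 = 1 · 139 + 40
  139 = 3 · 40 + 19
  40 = 2 · 19 + 2
  19 = 9 · 2 + 1
  2 = 2 · 1 + 0
gcd(815, 318) = 1.
Track Bezout coefficients alongside the remainders: start with r₀ = 815 = a·1 + b·0 (s = 1, t = 0) and r₁ = 318 = a·0 + b·1 (s = 0, t = 1); each new remainder r_{k+1} = r_{k-1} − q_k·r_k inherits s_{k+1} = s_{k-1} − q_k·s_k, t_{k+1} = t_{k-1} − q_k·t_k, so r_k = a·s_k + b·t_k at every step:
  q = 2: r = 179, s = 1 − 2·0 = 1, t = 0 − 2·1 = -2  (check: 815·1 + 318·(-2) = 179)
  q = 1: r = 139, s = 0 − 1·1 = -1, t = 1 − 1·(-2) = 3  (check: 815·(-1) + 318·3 = 139)
  q = 1: r = 40, s = 1 − 1·(-1) = 2, t = -2 − 1·3 = -5  (check: 815·2 + 318·(-5) = 40)
  q = 3: r = 19, s = -1 − 3·2 = -7, t = 3 − 3·(-5) = 18  (check: 815·(-7) + 318·18 = 19)
  q = 2: r = 2, s = 2 − 2·(-7) = 16, t = -5 − 2·18 = -41  (check: 815·16 + 318·(-41) = 2)
  q = 9: r = 1, s = -7 − 9·16 = -151, t = 18 − 9·(-41) = 387  (check: 815·(-151) + 318·387 = 1)
The row with r = 1 (the gcd) gives the Bezout coefficients s = -151, t = 387.
Result: 815 · (-151) + 318 · (387) = 1.

gcd(815, 318) = 1; s = -151, t = 387 (check: 815·(-151) + 318·387 = 1).


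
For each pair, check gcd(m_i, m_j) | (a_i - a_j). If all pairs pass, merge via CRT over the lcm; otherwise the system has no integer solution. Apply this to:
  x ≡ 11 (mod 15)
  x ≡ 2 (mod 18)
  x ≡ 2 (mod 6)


Moduli 15, 18, 6 are not pairwise coprime, so CRT works modulo lcm(m_i) when all pairwise compatibility conditions hold.
Pairwise compatibility: gcd(m_i, m_j) must divide a_i - a_j for every pair.
Merge one congruence at a time:
  Start: x ≡ 11 (mod 15).
  Combine with x ≡ 2 (mod 18): gcd(15, 18) = 3; 2 - 11 = -9, which IS divisible by 3, so compatible.
    Write x = 11 + 15·t and substitute into x ≡ 2 (mod 18): 15·t ≡ 2 − 11 = -9 (mod 18).
    Divide the congruence (and modulus) by g = 3: 5·t ≡ -3 (mod 6).
    Reduce coefficients mod 6: 5·t ≡ 3 (mod 6).
    The inverse of 5 mod 6 is 5 (since 5·5 = 25 = 4·6 + 1), so t ≡ 5·3 = 15 ≡ 3 (mod 6).
    Then x = 11 + 15·3 = 56, valid modulo lcm(15, 18) = 90: x ≡ 56 (mod 90).
  Combine with x ≡ 2 (mod 6): gcd(90, 6) = 6; 2 - 56 = -54, which IS divisible by 6, so compatible.
    Write x = 56 + 90·t and substitute into x ≡ 2 (mod 6): 90·t ≡ 2 − 56 = -54 (mod 6).
    Divide the congruence (and modulus) by g = 6: 15·t ≡ -9 (mod 1).
    Modulo 1 every t works; take t = 0.
    Then x = 56 + 90·0 = 56, valid modulo lcm(90, 6) = 90: x ≡ 56 (mod 90).
Verify: 56 mod 15 = 11, 56 mod 18 = 2, 56 mod 6 = 2.

x ≡ 56 (mod 90).
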